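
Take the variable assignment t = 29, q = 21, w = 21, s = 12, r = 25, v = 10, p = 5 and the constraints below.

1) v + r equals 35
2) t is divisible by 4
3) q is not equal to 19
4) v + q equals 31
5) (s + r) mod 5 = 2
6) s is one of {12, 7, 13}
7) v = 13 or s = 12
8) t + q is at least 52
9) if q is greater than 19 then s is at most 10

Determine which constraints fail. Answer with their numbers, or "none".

1) v + r = 10 + 25 = 35 — satisfied.
2) 29 = 4*7 + 1, so 4 does not divide 29 — violated.
3) q = 21, and 21 ≠ 19 — satisfied.
4) v + q = 10 + 21 = 31 — satisfied.
5) s + r = 37; 37 mod 5 = 2 — satisfied.
6) s = 12 is in {12, 7, 13} — satisfied.
7) v = 10 ≠ 13, but s = 12 = 12 (second disjunct) — satisfied.
8) t + q = 29 + 21 = 50; 50 < 52, bound 52 not met — violated.
9) q = 21 > 19, so we need s ≤ 10; but s = 12 > 10 — violated.

No — constraints 2, 8, 9 are not satisfied.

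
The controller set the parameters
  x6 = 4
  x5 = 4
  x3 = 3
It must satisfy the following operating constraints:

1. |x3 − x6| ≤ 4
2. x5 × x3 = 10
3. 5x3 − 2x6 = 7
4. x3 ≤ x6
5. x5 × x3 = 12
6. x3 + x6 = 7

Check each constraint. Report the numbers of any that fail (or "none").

No — constraint 2 is not satisfied.

1. |3 − 4| = 1; 1 ≤ 4 — holds.
2. x5 × x3 = 4 × 3 = 12, not 10 — fails.
3. 5x3 − 2x6 = 5(3) − 2(4) = 7 — holds.
4. x3 = 3, x6 = 4; 3 ≤ 4 — holds.
5. x5 × x3 = 4 × 3 = 12 — holds.
6. x3 + x6 = 3 + 4 = 7 — holds.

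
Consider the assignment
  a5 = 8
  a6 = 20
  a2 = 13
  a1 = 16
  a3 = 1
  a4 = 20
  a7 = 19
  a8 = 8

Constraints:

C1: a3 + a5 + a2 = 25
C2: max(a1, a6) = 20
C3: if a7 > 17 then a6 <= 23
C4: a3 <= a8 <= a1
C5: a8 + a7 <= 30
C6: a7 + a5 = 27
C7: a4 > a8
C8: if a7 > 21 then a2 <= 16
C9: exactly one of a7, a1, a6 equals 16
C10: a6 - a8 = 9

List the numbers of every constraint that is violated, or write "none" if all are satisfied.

No — constraints 1 and 10 are not satisfied.

C1: a3 + a5 + a2 = 1 + 8 + 13 = 22, not 25 — does not hold.
C2: max(16, 20) = 20 — holds.
C3: a7 = 19 > 17, so we need a6 ≤ 23; a6 = 20 ≤ 23 — holds.
C4: values 1 <= 8 <= 16 — holds.
C5: a8 + a7 = 8 + 19 = 27; 27 ≤ 30 — holds.
C6: a7 + a5 = 19 + 8 = 27 — holds.
C7: a4 = 20, a8 = 8; 20 > 8 — holds.
C8: a7 = 19, not > 21; antecedent false, conditional vacuously true — holds.
C9: a7=19, a1=16, a6=20; 1 of them equals 16 — holds.
C10: a6 - a8 = 20 - 8 = 12, not 9 — does not hold.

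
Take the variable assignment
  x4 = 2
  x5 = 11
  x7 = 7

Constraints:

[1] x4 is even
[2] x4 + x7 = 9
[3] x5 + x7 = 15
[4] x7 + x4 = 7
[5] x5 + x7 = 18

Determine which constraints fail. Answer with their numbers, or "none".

Violated: 3 and 4.

[1] x4 = 2 is even — holds.
[2] x4 + x7 = 2 + 7 = 9 — holds.
[3] x5 + x7 = 11 + 7 = 18, not 15 — does not hold.
[4] x7 + x4 = 7 + 2 = 9, not 7 — does not hold.
[5] x5 + x7 = 11 + 7 = 18 — holds.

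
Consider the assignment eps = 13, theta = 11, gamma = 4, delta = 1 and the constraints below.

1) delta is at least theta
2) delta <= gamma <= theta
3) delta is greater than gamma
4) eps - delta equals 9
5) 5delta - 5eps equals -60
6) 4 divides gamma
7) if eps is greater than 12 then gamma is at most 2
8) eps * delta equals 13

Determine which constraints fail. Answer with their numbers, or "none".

Constraints 1, 3, 4, and 7 are violated.

1) delta = 1, theta = 11; 1 < 11 (want ≥)  ✗
2) values 1 <= 4 <= 11  ✓
3) delta = 1, gamma = 4; 1 ≤ 4 (want >)  ✗
4) eps - delta = 13 - 1 = 12, not 9  ✗
5) 5delta - 5eps = 5(1) - 5(13) = -60  ✓
6) 4 / 4 = 1, so 4 divides 4  ✓
7) eps = 13 > 12, so we need gamma ≤ 2; but gamma = 4 > 2  ✗
8) eps * delta = 13 * 1 = 13  ✓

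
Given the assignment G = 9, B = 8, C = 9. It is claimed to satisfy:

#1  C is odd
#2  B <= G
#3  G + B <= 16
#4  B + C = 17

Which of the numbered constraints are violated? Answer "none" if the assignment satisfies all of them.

Constraint 3 is violated.

#1 C = 9 is odd — holds.
#2 B = 8, G = 9; 8 ≤ 9 — holds.
#3 G + B = 9 + 8 = 17; 17 > 16, bound 16 not met — does not hold.
#4 B + C = 8 + 9 = 17 — holds.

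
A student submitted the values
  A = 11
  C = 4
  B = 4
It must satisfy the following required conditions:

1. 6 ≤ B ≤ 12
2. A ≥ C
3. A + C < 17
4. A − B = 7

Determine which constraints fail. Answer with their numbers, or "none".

1. B = 4 is outside [6, 12] — violated.
2. A = 11, C = 4; 11 ≥ 4 — OK.
3. A + C = 11 + 4 = 15; 15 < 17 — OK.
4. A − B = 11 − 4 = 7 — OK.

Constraint 1 does not hold.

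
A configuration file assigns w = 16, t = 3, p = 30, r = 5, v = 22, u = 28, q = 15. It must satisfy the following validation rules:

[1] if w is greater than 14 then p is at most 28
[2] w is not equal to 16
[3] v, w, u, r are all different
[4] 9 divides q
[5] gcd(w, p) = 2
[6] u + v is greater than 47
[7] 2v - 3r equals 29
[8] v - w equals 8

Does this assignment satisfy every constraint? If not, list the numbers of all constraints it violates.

Violated: 1, 2, 4, 8.

[1] w = 16 > 14, so we need p ≤ 28; but p = 30 > 28 — violated.
[2] w = 16, but 16 is required to differ — violated.
[3] values 22, 16, 28, 5 are pairwise distinct — satisfied.
[4] 15 = 9*1 + 6, so 9 does not divide 15 — violated.
[5] gcd(16, 30) = 2 — satisfied.
[6] u + v = 28 + 22 = 50; 50 > 47 — satisfied.
[7] 2v - 3r = 2(22) - 3(5) = 29 — satisfied.
[8] v - w = 22 - 16 = 6, not 8 — violated.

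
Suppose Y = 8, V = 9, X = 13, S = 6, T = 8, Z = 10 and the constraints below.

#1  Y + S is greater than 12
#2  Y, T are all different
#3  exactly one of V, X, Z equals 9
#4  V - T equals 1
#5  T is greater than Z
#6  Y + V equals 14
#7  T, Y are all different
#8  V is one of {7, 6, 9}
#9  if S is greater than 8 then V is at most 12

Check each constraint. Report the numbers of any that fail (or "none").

#1 Y + S = 8 + 6 = 14; 14 > 12 — OK.
#2 Y = T = 8, not all different — violated.
#3 V=9, X=13, Z=10; 1 of them equals 9 — OK.
#4 V - T = 9 - 8 = 1 — OK.
#5 T = 8, Z = 10; 8 ≤ 10 (want >) — violated.
#6 Y + V = 8 + 9 = 17, not 14 — violated.
#7 T = Y = 8, not all different — violated.
#8 V = 9 is in {7, 6, 9} — OK.
#9 S = 6, not > 8; antecedent false, conditional vacuously true — OK.

The assignment fails constraints 2, 5, 6, and 7.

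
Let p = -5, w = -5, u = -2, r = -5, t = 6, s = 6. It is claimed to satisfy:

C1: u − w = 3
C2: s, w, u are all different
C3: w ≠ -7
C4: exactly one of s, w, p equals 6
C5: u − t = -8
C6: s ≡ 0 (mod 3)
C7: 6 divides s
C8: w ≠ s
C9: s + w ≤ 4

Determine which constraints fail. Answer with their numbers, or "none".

None — every constraint holds.

C1: u − w = -2 − (-5) = 3 — OK.
C2: values 6, -5, -2 are pairwise distinct — OK.
C3: w = -5, and -5 ≠ -7 — OK.
C4: s=6, w=-5, p=-5; 1 of them equals 6 — OK.
C5: u − t = -2 − 6 = -8 — OK.
C6: 6 mod 3 = 0 — OK.
C7: 6 / 6 = 1, so 6 divides 6 — OK.
C8: w = -5, s = 6; distinct — OK.
C9: s + w = 6 + (-5) = 1; 1 ≤ 4 — OK.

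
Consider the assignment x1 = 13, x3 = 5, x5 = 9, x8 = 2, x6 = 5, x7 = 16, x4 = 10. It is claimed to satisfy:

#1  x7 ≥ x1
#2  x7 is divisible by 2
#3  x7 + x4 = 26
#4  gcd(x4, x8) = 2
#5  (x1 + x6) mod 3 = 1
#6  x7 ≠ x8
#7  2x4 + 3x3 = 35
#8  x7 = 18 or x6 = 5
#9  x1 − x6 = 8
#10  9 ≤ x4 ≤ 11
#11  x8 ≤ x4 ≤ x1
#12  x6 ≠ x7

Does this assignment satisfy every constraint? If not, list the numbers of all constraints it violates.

The assignment fails constraint 5.

#1 x7 = 16, x1 = 13; 16 ≥ 13  yes
#2 16 / 2 = 8, so 2 divides 16  yes
#3 x7 + x4 = 16 + 10 = 26  yes
#4 gcd(10, 2) = 2  yes
#5 x1 + x6 = 18; 18 mod 3 = 0, not 1  no
#6 x7 = 16, x8 = 2; distinct  yes
#7 2x4 + 3x3 = 2(10) + 3(5) = 35  yes
#8 x7 = 16 ≠ 18, but x6 = 5 = 5 (second disjunct)  yes
#9 x1 − x6 = 13 − 5 = 8  yes
#10 x4 = 10 lies in [9, 11]  yes
#11 values 2 ≤ 10 ≤ 13  yes
#12 x6 = 5, x7 = 16; distinct  yes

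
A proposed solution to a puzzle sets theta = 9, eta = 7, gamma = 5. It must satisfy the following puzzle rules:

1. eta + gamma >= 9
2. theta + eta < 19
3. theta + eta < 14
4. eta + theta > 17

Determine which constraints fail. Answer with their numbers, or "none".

1. eta + gamma = 7 + 5 = 12; 12 ≥ 9 — OK.
2. theta + eta = 9 + 7 = 16; 16 < 19 — OK.
3. theta + eta = 9 + 7 = 16; 16 ≥ 14, bound 14 not met — violated.
4. eta + theta = 7 + 9 = 16; 16 ≤ 17, bound 17 not met — violated.

Constraints 3 and 4 do not hold.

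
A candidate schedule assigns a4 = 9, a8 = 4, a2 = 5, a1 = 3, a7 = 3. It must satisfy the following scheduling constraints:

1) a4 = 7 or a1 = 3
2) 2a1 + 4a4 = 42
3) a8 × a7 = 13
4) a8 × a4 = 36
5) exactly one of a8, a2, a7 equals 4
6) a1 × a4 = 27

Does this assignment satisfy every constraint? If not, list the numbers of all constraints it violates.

The assignment fails constraint 3.

1) a4 = 9 ≠ 7, but a1 = 3 = 3 (second disjunct)  ✔
2) 2a1 + 4a4 = 2(3) + 4(9) = 42  ✔
3) a8 × a7 = 4 × 3 = 12, not 13  ✘
4) a8 × a4 = 4 × 9 = 36  ✔
5) a8=4, a2=5, a7=3; 1 of them equals 4  ✔
6) a1 × a4 = 3 × 9 = 27  ✔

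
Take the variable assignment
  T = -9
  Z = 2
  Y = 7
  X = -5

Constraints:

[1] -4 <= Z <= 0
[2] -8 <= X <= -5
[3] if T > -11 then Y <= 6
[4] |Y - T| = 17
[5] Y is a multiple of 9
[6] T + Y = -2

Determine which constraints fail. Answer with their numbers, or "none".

[1] Z = 2 is outside [-4, 0]  fails
[2] X = -5 lies in [-8, -5]  holds
[3] T = -9 > -11, so we need Y ≤ 6; but Y = 7 > 6  fails
[4] |7 - (-9)| = 16, not 17  fails
[5] 7 = 9*0 + 7, so 9 does not divide 7  fails
[6] T + Y = -9 + 7 = -2  holds

Violated: 1, 3, 4, 5.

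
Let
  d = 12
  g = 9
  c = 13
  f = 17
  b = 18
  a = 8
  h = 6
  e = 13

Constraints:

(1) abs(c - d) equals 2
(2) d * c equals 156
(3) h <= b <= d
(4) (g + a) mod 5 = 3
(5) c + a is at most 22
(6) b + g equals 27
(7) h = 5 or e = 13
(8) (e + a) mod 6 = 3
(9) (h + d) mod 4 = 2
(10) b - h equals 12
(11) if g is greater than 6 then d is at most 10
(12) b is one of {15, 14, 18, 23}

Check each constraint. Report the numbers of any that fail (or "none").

(1) abs(13 - 12) = 1, not 2 — does not hold.
(2) d * c = 12 * 13 = 156 — holds.
(3) values 6, 18, 12; b = 18 is not <= d = 12 — does not hold.
(4) g + a = 17; 17 mod 5 = 2, not 3 — does not hold.
(5) c + a = 13 + 8 = 21; 21 ≤ 22 — holds.
(6) b + g = 18 + 9 = 27 — holds.
(7) h = 6 ≠ 5, but e = 13 = 13 (second disjunct) — holds.
(8) e + a = 21; 21 mod 6 = 3 — holds.
(9) h + d = 18; 18 mod 4 = 2 — holds.
(10) b - h = 18 - 6 = 12 — holds.
(11) g = 9 > 6, so we need d ≤ 10; but d = 12 > 10 — does not hold.
(12) b = 18 is in {15, 14, 18, 23} — holds.

No — constraints 1, 3, 4, and 11 are not satisfied.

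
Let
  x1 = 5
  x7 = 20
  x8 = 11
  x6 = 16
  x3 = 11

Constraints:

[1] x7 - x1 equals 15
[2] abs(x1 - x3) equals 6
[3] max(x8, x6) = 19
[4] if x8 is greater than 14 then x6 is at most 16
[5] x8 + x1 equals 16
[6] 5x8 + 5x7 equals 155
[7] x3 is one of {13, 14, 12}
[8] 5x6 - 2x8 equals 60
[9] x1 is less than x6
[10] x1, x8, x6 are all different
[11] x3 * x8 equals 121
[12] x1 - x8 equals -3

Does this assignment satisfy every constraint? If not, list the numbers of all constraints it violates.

[1] x7 - x1 = 20 - 5 = 15  ✔
[2] abs(5 - 11) = 6  ✔
[3] max(11, 16) = 16, not 19  ✘
[4] x8 = 11, not > 14; antecedent false, conditional vacuously true  ✔
[5] x8 + x1 = 11 + 5 = 16  ✔
[6] 5x8 + 5x7 = 5(11) + 5(20) = 155  ✔
[7] x3 = 11 is not in {13, 14, 12}  ✘
[8] 5x6 - 2x8 = 5(16) - 2(11) = 58, not 60  ✘
[9] x1 = 5, x6 = 16; 5 < 16  ✔
[10] values 5, 11, 16 are pairwise distinct  ✔
[11] x3 * x8 = 11 * 11 = 121  ✔
[12] x1 - x8 = 5 - 11 = -6, not -3  ✘

The assignment fails constraints 3, 7, 8, and 12.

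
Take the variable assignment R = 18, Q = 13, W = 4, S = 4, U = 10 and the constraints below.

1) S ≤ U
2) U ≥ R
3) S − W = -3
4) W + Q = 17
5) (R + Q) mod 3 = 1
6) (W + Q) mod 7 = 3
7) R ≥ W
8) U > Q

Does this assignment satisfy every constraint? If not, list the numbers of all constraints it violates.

1) S = 4, U = 10; 4 ≤ 10  true
2) U = 10, R = 18; 10 < 18 (want ≥)  false
3) S − W = 4 − 4 = 0, not -3  false
4) W + Q = 4 + 13 = 17  true
5) R + Q = 31; 31 mod 3 = 1  true
6) W + Q = 17; 17 mod 7 = 3  true
7) R = 18, W = 4; 18 ≥ 4  true
8) U = 10, Q = 13; 10 ≤ 13 (want >)  false

No — constraints 2, 3, and 8 are not satisfied.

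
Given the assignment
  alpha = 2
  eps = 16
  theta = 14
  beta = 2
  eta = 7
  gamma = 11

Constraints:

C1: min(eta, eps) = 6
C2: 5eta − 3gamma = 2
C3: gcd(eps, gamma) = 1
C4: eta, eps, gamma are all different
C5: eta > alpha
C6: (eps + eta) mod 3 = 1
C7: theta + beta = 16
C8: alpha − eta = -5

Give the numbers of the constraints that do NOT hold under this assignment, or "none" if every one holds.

C1: min(7, 16) = 7, not 6  no
C2: 5eta − 3gamma = 5(7) − 3(11) = 2  yes
C3: gcd(16, 11) = 1  yes
C4: values 7, 16, 11 are pairwise distinct  yes
C5: eta = 7, alpha = 2; 7 > 2  yes
C6: eps + eta = 23; 23 mod 3 = 2, not 1  no
C7: theta + beta = 14 + 2 = 16  yes
C8: alpha − eta = 2 − 7 = -5  yes

No — constraints 1 and 6 are not satisfied.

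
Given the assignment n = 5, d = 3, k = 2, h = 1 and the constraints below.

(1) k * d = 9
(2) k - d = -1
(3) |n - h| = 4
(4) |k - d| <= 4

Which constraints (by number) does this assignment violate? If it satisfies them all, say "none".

(1) k * d = 2 * 3 = 6, not 9 — does not hold.
(2) k - d = 2 - 3 = -1 — holds.
(3) |5 - 1| = 4 — holds.
(4) |2 - 3| = 1; 1 ≤ 4 — holds.

The assignment fails constraint 1.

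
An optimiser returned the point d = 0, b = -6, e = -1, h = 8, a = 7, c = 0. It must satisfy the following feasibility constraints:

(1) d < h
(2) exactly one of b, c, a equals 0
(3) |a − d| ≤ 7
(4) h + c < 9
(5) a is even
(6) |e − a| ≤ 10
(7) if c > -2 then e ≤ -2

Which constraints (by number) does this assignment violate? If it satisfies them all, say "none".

Constraints 5 and 7 do not hold.

(1) d = 0, h = 8; 0 < 8 — satisfied.
(2) b=-6, c=0, a=7; 1 of them equals 0 — satisfied.
(3) |7 − 0| = 7; 7 ≤ 7 — satisfied.
(4) h + c = 8 + 0 = 8; 8 < 9 — satisfied.
(5) a = 7 is odd — violated.
(6) |-1 − 7| = 8; 8 ≤ 10 — satisfied.
(7) c = 0 > -2, so we need e ≤ -2; but e = -1 > -2 — violated.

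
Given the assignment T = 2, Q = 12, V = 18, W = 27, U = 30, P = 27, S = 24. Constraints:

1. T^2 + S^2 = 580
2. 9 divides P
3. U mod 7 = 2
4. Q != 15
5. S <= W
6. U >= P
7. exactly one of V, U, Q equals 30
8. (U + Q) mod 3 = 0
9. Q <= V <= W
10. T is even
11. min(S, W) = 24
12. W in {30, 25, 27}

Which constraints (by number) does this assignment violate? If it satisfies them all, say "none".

No violations.

1. T^2 + S^2 = 2^2 + 24^2 = 4 + 576 = 580 — satisfied.
2. 27 / 9 = 3, so 9 divides 27 — satisfied.
3. 30 mod 7 = 2 — satisfied.
4. Q = 12, and 12 ≠ 15 — satisfied.
5. S = 24, W = 27; 24 ≤ 27 — satisfied.
6. U = 30, P = 27; 30 ≥ 27 — satisfied.
7. V=18, U=30, Q=12; 1 of them equals 30 — satisfied.
8. U + Q = 42; 42 mod 3 = 0 — satisfied.
9. values 12 <= 18 <= 27 — satisfied.
10. T = 2 is even — satisfied.
11. min(24, 27) = 24 — satisfied.
12. W = 27 is in {30, 25, 27} — satisfied.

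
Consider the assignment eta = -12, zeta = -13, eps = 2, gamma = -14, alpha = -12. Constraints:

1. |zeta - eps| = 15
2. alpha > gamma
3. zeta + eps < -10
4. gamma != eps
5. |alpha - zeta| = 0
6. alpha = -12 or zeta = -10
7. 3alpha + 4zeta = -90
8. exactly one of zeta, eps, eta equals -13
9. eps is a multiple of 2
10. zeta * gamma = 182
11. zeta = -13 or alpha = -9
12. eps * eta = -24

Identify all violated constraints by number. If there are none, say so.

1. |-13 - 2| = 15  yes
2. alpha = -12, gamma = -14; -12 > -14  yes
3. zeta + eps = -13 + 2 = -11; -11 < -10  yes
4. gamma = -14, eps = 2; distinct  yes
5. |-12 - (-13)| = 1, not 0  no
6. alpha = -12 = -12 (first disjunct)  yes
7. 3alpha + 4zeta = 3(-12) + 4(-13) = -88, not -90  no
8. zeta=-13, eps=2, eta=-12; 1 of them equals -13  yes
9. 2 / 2 = 1, so 2 divides 2  yes
10. zeta * gamma = -13 * (-14) = 182  yes
11. zeta = -13 = -13 (first disjunct)  yes
12. eps * eta = 2 * (-12) = -24  yes

No — constraints 5 and 7 are not satisfied.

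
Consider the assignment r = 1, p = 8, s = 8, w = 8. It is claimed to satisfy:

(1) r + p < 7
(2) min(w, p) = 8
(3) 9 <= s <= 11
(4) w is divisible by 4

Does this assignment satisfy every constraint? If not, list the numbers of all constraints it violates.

The assignment fails constraints 1 and 3.

(1) r + p = 1 + 8 = 9; 9 ≥ 7, bound 7 not met  ✘
(2) min(8, 8) = 8  ✔
(3) s = 8 is outside [9, 11]  ✘
(4) 8 / 4 = 2, so 4 divides 8  ✔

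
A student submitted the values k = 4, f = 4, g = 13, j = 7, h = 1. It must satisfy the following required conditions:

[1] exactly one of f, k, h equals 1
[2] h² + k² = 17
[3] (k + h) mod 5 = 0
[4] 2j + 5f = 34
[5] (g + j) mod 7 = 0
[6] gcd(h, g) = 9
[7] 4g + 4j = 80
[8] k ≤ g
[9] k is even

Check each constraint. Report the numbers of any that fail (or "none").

[1] f=4, k=4, h=1; 1 of them equals 1 — satisfied.
[2] h² + k² = 1² + 4² = 1 + 16 = 17 — satisfied.
[3] k + h = 5; 5 mod 5 = 0 — satisfied.
[4] 2j + 5f = 2(7) + 5(4) = 34 — satisfied.
[5] g + j = 20; 20 mod 7 = 6, not 0 — violated.
[6] gcd(1, 13) = 1, not 9 — violated.
[7] 4g + 4j = 4(13) + 4(7) = 80 — satisfied.
[8] k = 4, g = 13; 4 ≤ 13 — satisfied.
[9] k = 4 is even — satisfied.

Constraints 5 and 6 are violated.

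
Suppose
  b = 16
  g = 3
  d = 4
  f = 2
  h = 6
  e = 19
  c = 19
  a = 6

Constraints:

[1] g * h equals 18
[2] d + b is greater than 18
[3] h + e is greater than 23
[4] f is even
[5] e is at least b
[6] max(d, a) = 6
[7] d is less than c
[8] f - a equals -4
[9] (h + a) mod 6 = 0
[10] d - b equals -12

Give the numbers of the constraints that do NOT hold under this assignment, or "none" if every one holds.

No violations.

[1] g * h = 3 * 6 = 18  yes
[2] d + b = 4 + 16 = 20; 20 > 18  yes
[3] h + e = 6 + 19 = 25; 25 > 23  yes
[4] f = 2 is even  yes
[5] e = 19, b = 16; 19 ≥ 16  yes
[6] max(4, 6) = 6  yes
[7] d = 4, c = 19; 4 < 19  yes
[8] f - a = 2 - 6 = -4  yes
[9] h + a = 12; 12 mod 6 = 0  yes
[10] d - b = 4 - 16 = -12  yes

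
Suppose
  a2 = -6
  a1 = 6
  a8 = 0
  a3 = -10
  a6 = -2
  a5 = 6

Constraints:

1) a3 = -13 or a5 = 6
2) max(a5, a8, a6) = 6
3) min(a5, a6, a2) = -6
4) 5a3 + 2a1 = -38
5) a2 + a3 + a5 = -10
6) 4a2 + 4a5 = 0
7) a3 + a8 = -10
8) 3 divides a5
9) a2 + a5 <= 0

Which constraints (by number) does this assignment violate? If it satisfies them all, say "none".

Yes — all constraints hold.

1) a3 = -10 ≠ -13, but a5 = 6 = 6 (second disjunct) — OK.
2) max(6, 0, -2) = 6 — OK.
3) min(6, -2, -6) = -6 — OK.
4) 5a3 + 2a1 = 5(-10) + 2(6) = -38 — OK.
5) a2 + a3 + a5 = -6 + (-10) + 6 = -10 — OK.
6) 4a2 + 4a5 = 4(-6) + 4(6) = 0 — OK.
7) a3 + a8 = -10 + 0 = -10 — OK.
8) 6 / 3 = 2, so 3 divides 6 — OK.
9) a2 + a5 = -6 + 6 = 0; 0 ≤ 0 — OK.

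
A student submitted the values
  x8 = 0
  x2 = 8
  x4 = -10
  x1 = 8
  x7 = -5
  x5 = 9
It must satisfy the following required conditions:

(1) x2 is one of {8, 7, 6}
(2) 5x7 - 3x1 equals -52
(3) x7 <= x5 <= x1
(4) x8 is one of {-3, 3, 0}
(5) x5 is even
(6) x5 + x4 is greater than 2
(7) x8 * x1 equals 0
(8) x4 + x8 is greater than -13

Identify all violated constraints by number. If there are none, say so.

The assignment fails constraints 2, 3, 5, 6.

(1) x2 = 8 is in {8, 7, 6}  yes
(2) 5x7 - 3x1 = 5(-5) - 3(8) = -49, not -52  no
(3) values -5, 9, 8; x5 = 9 is not <= x1 = 8  no
(4) x8 = 0 is in {-3, 3, 0}  yes
(5) x5 = 9 is odd  no
(6) x5 + x4 = 9 + (-10) = -1; -1 ≤ 2, bound 2 not met  no
(7) x8 * x1 = 0 * 8 = 0  yes
(8) x4 + x8 = -10 + 0 = -10; -10 > -13  yes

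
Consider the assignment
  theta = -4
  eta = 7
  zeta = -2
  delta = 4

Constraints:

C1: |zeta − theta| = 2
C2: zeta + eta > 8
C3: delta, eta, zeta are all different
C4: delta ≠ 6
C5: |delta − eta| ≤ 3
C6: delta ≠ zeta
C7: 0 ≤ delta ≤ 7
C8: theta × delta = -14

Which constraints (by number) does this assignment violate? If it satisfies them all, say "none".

C1: |-2 − (-4)| = 2  yes
C2: zeta + eta = -2 + 7 = 5; 5 ≤ 8, bound 8 not met  no
C3: values 4, 7, -2 are pairwise distinct  yes
C4: delta = 4, and 4 ≠ 6  yes
C5: |4 − 7| = 3; 3 ≤ 3  yes
C6: delta = 4, zeta = -2; distinct  yes
C7: delta = 4 lies in [0, 7]  yes
C8: theta × delta = -4 × 4 = -16, not -14  no

Constraints 2 and 8 do not hold.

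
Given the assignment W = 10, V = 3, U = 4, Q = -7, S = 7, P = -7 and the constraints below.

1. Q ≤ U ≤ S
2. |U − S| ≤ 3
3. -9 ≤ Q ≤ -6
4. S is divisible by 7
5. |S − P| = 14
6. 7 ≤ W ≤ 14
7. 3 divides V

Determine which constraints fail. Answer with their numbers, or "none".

1. values -7 ≤ 4 ≤ 7 — holds.
2. |4 − 7| = 3; 3 ≤ 3 — holds.
3. Q = -7 lies in [-9, -6] — holds.
4. 7 / 7 = 1, so 7 divides 7 — holds.
5. |7 − (-7)| = 14 — holds.
6. W = 10 lies in [7, 14] — holds.
7. 3 / 3 = 1, so 3 divides 3 — holds.

None — every constraint holds.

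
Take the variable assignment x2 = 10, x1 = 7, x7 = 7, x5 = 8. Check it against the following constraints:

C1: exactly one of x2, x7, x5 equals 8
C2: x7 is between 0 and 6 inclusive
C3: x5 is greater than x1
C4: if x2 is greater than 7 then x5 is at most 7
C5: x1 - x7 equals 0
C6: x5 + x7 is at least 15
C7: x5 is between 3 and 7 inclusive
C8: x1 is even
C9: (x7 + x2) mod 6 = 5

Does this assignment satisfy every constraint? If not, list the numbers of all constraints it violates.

Constraints 2, 4, 7, and 8 are violated.

C1: x2=10, x7=7, x5=8; 1 of them equals 8 — holds.
C2: x7 = 7 is outside [0, 6] — fails.
C3: x5 = 8, x1 = 7; 8 > 7 — holds.
C4: x2 = 10 > 7, so we need x5 ≤ 7; but x5 = 8 > 7 — fails.
C5: x1 - x7 = 7 - 7 = 0 — holds.
C6: x5 + x7 = 8 + 7 = 15; 15 ≥ 15 — holds.
C7: x5 = 8 is outside [3, 7] — fails.
C8: x1 = 7 is odd — fails.
C9: x7 + x2 = 17; 17 mod 6 = 5 — holds.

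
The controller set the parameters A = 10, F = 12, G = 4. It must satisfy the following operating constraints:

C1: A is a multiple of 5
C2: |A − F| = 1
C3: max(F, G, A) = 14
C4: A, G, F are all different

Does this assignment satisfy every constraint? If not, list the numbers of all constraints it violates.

Violated: 2 and 3.

C1: 10 / 5 = 2, so 5 divides 10 — holds.
C2: |10 − 12| = 2, not 1 — fails.
C3: max(12, 4, 10) = 12, not 14 — fails.
C4: values 10, 4, 12 are pairwise distinct — holds.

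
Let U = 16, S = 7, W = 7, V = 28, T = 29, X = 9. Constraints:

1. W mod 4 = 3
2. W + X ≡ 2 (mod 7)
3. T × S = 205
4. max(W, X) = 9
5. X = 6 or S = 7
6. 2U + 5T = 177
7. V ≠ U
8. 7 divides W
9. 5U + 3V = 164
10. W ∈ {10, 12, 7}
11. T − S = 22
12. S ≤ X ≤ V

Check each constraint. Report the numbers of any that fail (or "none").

1. 7 mod 4 = 3  true
2. W + X = 16; 16 mod 7 = 2  true
3. T × S = 29 × 7 = 203, not 205  false
4. max(7, 9) = 9  true
5. X = 9 ≠ 6, but S = 7 = 7 (second disjunct)  true
6. 2U + 5T = 2(16) + 5(29) = 177  true
7. V = 28, U = 16; distinct  true
8. 7 / 7 = 1, so 7 divides 7  true
9. 5U + 3V = 5(16) + 3(28) = 164  true
10. W = 7 is in {10, 12, 7}  true
11. T − S = 29 − 7 = 22  true
12. values 7 ≤ 9 ≤ 28  true

Constraint 3 does not hold.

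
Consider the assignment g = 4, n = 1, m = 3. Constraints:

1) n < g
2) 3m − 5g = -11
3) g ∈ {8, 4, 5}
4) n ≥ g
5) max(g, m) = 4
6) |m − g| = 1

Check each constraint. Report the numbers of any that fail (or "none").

1) n = 1, g = 4; 1 < 4  true
2) 3m − 5g = 3(3) − 5(4) = -11  true
3) g = 4 is in {8, 4, 5}  true
4) n = 1, g = 4; 1 < 4 (want ≥)  false
5) max(4, 3) = 4  true
6) |3 − 4| = 1  true

Violated: 4.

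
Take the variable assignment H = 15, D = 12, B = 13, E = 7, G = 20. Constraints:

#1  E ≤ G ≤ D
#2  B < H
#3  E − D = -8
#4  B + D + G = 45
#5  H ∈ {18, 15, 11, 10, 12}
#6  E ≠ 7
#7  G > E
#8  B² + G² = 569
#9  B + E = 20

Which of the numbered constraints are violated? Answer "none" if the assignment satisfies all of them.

Violated: 1, 3, and 6.

#1 values 7, 20, 12; G = 20 is not ≤ D = 12  fails
#2 B = 13, H = 15; 13 < 15  holds
#3 E − D = 7 − 12 = -5, not -8  fails
#4 B + D + G = 13 + 12 + 20 = 45  holds
#5 H = 15 is in {18, 15, 11, 10, 12}  holds
#6 E = 7, but 7 is required to differ  fails
#7 G = 20, E = 7; 20 > 7  holds
#8 B² + G² = 13² + 20² = 169 + 400 = 569  holds
#9 B + E = 13 + 7 = 20  holds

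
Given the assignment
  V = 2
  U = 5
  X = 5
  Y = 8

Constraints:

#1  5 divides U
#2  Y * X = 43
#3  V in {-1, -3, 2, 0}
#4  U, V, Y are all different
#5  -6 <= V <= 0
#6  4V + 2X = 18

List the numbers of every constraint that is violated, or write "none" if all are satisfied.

Violated: 2 and 5.

#1 5 / 5 = 1, so 5 divides 5 — holds.
#2 Y * X = 8 * 5 = 40, not 43 — does not hold.
#3 V = 2 is in {-1, -3, 2, 0} — holds.
#4 values 5, 2, 8 are pairwise distinct — holds.
#5 V = 2 is outside [-6, 0] — does not hold.
#6 4V + 2X = 4(2) + 2(5) = 18 — holds.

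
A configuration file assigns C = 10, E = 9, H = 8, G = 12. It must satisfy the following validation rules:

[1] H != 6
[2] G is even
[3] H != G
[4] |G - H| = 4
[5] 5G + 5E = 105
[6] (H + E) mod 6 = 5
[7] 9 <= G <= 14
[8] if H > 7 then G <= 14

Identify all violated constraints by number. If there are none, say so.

The assignment satisfies every constraint.

[1] H = 8, and 8 ≠ 6 — satisfied.
[2] G = 12 is even — satisfied.
[3] H = 8, G = 12; distinct — satisfied.
[4] |12 - 8| = 4 — satisfied.
[5] 5G + 5E = 5(12) + 5(9) = 105 — satisfied.
[6] H + E = 17; 17 mod 6 = 5 — satisfied.
[7] G = 12 lies in [9, 14] — satisfied.
[8] H = 8 > 7, so we need G ≤ 14; G = 12 ≤ 14 — satisfied.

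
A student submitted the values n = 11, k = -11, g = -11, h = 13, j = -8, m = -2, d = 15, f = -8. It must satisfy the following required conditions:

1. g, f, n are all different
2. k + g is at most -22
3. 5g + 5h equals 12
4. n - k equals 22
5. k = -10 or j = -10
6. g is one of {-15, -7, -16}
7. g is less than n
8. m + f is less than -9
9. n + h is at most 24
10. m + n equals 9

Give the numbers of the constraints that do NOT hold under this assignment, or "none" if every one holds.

1. values -11, -8, 11 are pairwise distinct  true
2. k + g = -11 + (-11) = -22; -22 ≤ -22  true
3. 5g + 5h = 5(-11) + 5(13) = 10, not 12  false
4. n - k = 11 - (-11) = 22  true
5. k = -11 ≠ -10 and j = -8 ≠ -10; both disjuncts false  false
6. g = -11 is not in {-15, -7, -16}  false
7. g = -11, n = 11; -11 < 11  true
8. m + f = -2 + (-8) = -10; -10 < -9  true
9. n + h = 11 + 13 = 24; 24 ≤ 24  true
10. m + n = -2 + 11 = 9  true

The assignment fails constraints 3, 5, and 6.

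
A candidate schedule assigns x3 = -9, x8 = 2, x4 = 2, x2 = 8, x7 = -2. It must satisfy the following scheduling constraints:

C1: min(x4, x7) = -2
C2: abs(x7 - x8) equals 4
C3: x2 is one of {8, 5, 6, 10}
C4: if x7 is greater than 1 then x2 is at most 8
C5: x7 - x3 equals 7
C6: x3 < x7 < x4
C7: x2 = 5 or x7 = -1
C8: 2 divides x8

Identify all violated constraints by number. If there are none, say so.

Violated: 7.

C1: min(2, -2) = -2  true
C2: abs(-2 - 2) = 4  true
C3: x2 = 8 is in {8, 5, 6, 10}  true
C4: x7 = -2, not > 1; antecedent false, conditional vacuously true  true
C5: x7 - x3 = -2 - (-9) = 7  true
C6: values -9 < -2 < 2  true
C7: x2 = 8 ≠ 5 and x7 = -2 ≠ -1; both disjuncts false  false
C8: 2 / 2 = 1, so 2 divides 2  true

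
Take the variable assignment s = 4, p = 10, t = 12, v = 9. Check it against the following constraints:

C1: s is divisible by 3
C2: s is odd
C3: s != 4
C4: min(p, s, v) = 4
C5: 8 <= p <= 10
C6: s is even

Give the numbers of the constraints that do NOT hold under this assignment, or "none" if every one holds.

C1: 4 = 3*1 + 1, so 3 does not divide 4  FAIL
C2: s = 4 is even  FAIL
C3: s = 4, but 4 is required to differ  FAIL
C4: min(10, 4, 9) = 4  OK
C5: p = 10 lies in [8, 10]  OK
C6: s = 4 is even  OK

Constraints 1, 2, 3 do not hold.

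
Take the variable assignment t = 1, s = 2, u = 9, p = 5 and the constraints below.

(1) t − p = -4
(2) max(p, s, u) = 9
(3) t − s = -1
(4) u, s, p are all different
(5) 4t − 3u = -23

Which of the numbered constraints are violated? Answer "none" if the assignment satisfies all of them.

The assignment satisfies every constraint.

(1) t − p = 1 − 5 = -4  ✔
(2) max(5, 2, 9) = 9  ✔
(3) t − s = 1 − 2 = -1  ✔
(4) values 9, 2, 5 are pairwise distinct  ✔
(5) 4t − 3u = 4(1) − 3(9) = -23  ✔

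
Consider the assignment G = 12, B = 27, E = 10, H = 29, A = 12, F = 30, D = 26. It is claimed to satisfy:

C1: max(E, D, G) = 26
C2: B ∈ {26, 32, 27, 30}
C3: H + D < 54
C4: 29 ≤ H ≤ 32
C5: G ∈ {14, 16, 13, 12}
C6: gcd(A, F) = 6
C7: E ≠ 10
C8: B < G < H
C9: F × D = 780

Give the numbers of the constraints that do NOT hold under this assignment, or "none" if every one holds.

C1: max(10, 26, 12) = 26  ✔
C2: B = 27 is in {26, 32, 27, 30}  ✔
C3: H + D = 29 + 26 = 55; 55 ≥ 54, bound 54 not met  ✘
C4: H = 29 lies in [29, 32]  ✔
C5: G = 12 is in {14, 16, 13, 12}  ✔
C6: gcd(12, 30) = 6  ✔
C7: E = 10, but 10 is required to differ  ✘
C8: values 27, 12, 29; B = 27 is not < G = 12  ✘
C9: F × D = 30 × 26 = 780  ✔

Violated: 3, 7, 8.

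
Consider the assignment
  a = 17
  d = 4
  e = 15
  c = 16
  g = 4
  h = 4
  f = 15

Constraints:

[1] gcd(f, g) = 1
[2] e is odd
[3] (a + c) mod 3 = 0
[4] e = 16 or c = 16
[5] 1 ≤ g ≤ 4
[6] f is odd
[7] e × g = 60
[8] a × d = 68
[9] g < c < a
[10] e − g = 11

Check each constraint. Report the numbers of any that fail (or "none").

[1] gcd(15, 4) = 1  holds
[2] e = 15 is odd  holds
[3] a + c = 33; 33 mod 3 = 0  holds
[4] e = 15 ≠ 16, but c = 16 = 16 (second disjunct)  holds
[5] g = 4 lies in [1, 4]  holds
[6] f = 15 is odd  holds
[7] e × g = 15 × 4 = 60  holds
[8] a × d = 17 × 4 = 68  holds
[9] values 4 < 16 < 17  holds
[10] e − g = 15 − 4 = 11  holds

Yes — all constraints hold.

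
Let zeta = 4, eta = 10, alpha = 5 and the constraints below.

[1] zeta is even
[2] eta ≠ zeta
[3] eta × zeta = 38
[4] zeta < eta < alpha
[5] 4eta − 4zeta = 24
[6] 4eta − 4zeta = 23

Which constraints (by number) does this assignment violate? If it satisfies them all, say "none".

[1] zeta = 4 is even — holds.
[2] eta = 10, zeta = 4; distinct — holds.
[3] eta × zeta = 10 × 4 = 40, not 38 — fails.
[4] values 4, 10, 5; eta = 10 is not < alpha = 5 — fails.
[5] 4eta − 4zeta = 4(10) − 4(4) = 24 — holds.
[6] 4eta − 4zeta = 4(10) − 4(4) = 24, not 23 — fails.

The assignment fails constraints 3, 4, 6.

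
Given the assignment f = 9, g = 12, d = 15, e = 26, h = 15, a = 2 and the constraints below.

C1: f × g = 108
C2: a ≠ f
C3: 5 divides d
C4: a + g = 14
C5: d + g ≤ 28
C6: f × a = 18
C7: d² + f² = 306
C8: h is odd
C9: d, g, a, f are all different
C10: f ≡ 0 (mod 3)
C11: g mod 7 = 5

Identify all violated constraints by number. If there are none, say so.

Yes — all constraints hold.

C1: f × g = 9 × 12 = 108  yes
C2: a = 2, f = 9; distinct  yes
C3: 15 / 5 = 3, so 5 divides 15  yes
C4: a + g = 2 + 12 = 14  yes
C5: d + g = 15 + 12 = 27; 27 ≤ 28  yes
C6: f × a = 9 × 2 = 18  yes
C7: d² + f² = 15² + 9² = 225 + 81 = 306  yes
C8: h = 15 is odd  yes
C9: values 15, 12, 2, 9 are pairwise distinct  yes
C10: 9 mod 3 = 0  yes
C11: 12 mod 7 = 5  yes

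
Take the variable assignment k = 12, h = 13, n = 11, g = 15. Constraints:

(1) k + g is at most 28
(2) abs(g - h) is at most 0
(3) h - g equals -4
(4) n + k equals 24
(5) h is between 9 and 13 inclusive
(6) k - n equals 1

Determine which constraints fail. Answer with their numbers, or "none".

(1) k + g = 12 + 15 = 27; 27 ≤ 28  holds
(2) abs(15 - 13) = 2; 2 > 0, exceeds bound 0  fails
(3) h - g = 13 - 15 = -2, not -4  fails
(4) n + k = 11 + 12 = 23, not 24  fails
(5) h = 13 lies in [9, 13]  holds
(6) k - n = 12 - 11 = 1  holds

Constraints 2, 3, and 4 are violated.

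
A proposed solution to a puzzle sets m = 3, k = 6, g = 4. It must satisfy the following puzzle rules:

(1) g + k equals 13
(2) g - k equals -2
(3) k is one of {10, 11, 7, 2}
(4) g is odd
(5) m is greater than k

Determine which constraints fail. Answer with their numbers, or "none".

(1) g + k = 4 + 6 = 10, not 13 — violated.
(2) g - k = 4 - 6 = -2 — satisfied.
(3) k = 6 is not in {10, 11, 7, 2} — violated.
(4) g = 4 is even — violated.
(5) m = 3, k = 6; 3 ≤ 6 (want >) — violated.

The assignment fails constraints 1, 3, 4, and 5.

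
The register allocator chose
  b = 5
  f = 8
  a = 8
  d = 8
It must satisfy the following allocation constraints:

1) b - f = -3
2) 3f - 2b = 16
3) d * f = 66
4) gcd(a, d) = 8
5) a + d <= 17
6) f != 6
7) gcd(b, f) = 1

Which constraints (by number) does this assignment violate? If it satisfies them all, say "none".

1) b - f = 5 - 8 = -3  ✔
2) 3f - 2b = 3(8) - 2(5) = 14, not 16  ✘
3) d * f = 8 * 8 = 64, not 66  ✘
4) gcd(8, 8) = 8  ✔
5) a + d = 8 + 8 = 16; 16 ≤ 17  ✔
6) f = 8, and 8 ≠ 6  ✔
7) gcd(5, 8) = 1  ✔

The assignment fails constraints 2, 3.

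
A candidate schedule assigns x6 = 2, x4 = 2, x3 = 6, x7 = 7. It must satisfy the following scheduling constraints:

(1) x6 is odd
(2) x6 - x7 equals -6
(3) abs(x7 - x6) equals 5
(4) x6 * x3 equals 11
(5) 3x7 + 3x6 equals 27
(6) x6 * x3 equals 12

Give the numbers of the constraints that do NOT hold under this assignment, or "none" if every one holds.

(1) x6 = 2 is even  false
(2) x6 - x7 = 2 - 7 = -5, not -6  false
(3) abs(7 - 2) = 5  true
(4) x6 * x3 = 2 * 6 = 12, not 11  false
(5) 3x7 + 3x6 = 3(7) + 3(2) = 27  true
(6) x6 * x3 = 2 * 6 = 12  true

The assignment fails constraints 1, 2, 4.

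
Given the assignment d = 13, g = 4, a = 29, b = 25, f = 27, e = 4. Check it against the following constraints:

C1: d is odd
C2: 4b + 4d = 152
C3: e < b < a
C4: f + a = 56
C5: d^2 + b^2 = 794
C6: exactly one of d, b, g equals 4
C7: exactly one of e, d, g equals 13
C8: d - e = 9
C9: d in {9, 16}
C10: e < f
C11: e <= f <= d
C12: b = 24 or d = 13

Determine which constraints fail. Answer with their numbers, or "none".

C1: d = 13 is odd  true
C2: 4b + 4d = 4(25) + 4(13) = 152  true
C3: values 4 < 25 < 29  true
C4: f + a = 27 + 29 = 56  true
C5: d^2 + b^2 = 13^2 + 25^2 = 169 + 625 = 794  true
C6: d=13, b=25, g=4; 1 of them equals 4  true
C7: e=4, d=13, g=4; 1 of them equals 13  true
C8: d - e = 13 - 4 = 9  true
C9: d = 13 is not in {9, 16}  false
C10: e = 4, f = 27; 4 < 27  true
C11: values 4, 27, 13; f = 27 is not <= d = 13  false
C12: b = 25 ≠ 24, but d = 13 = 13 (second disjunct)  true

Constraints 9 and 11 do not hold.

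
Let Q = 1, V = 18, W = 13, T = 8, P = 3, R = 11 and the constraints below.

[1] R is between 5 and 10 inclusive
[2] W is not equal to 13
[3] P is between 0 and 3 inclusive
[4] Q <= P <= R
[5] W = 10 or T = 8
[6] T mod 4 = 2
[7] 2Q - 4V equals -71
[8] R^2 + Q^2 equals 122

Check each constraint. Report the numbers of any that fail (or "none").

Violated: 1, 2, 6, 7.

[1] R = 11 is outside [5, 10]  false
[2] W = 13, but 13 is required to differ  false
[3] P = 3 lies in [0, 3]  true
[4] values 1 <= 3 <= 11  true
[5] W = 13 ≠ 10, but T = 8 = 8 (second disjunct)  true
[6] 8 mod 4 = 0, not 2  false
[7] 2Q - 4V = 2(1) - 4(18) = -70, not -71  false
[8] R^2 + Q^2 = 11^2 + 1^2 = 121 + 1 = 122  true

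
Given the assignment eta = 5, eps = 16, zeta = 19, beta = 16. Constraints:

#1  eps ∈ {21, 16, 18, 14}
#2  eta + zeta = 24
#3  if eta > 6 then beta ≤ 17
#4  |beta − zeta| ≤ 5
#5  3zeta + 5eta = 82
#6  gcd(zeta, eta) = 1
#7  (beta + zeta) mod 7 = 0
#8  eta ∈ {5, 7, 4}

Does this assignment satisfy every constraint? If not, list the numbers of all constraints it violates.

The assignment satisfies every constraint.

#1 eps = 16 is in {21, 16, 18, 14}  ✔
#2 eta + zeta = 5 + 19 = 24  ✔
#3 eta = 5, not > 6; antecedent false, conditional vacuously true  ✔
#4 |16 − 19| = 3; 3 ≤ 5  ✔
#5 3zeta + 5eta = 3(19) + 5(5) = 82  ✔
#6 gcd(19, 5) = 1  ✔
#7 beta + zeta = 35; 35 mod 7 = 0  ✔
#8 eta = 5 is in {5, 7, 4}  ✔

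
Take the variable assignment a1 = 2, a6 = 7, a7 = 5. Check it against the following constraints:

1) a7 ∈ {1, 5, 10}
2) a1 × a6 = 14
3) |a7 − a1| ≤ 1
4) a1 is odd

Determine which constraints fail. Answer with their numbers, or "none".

Violated: 3, 4.

1) a7 = 5 is in {1, 5, 10} — OK.
2) a1 × a6 = 2 × 7 = 14 — OK.
3) |5 − 2| = 3; 3 > 1, exceeds bound 1 — violated.
4) a1 = 2 is even — violated.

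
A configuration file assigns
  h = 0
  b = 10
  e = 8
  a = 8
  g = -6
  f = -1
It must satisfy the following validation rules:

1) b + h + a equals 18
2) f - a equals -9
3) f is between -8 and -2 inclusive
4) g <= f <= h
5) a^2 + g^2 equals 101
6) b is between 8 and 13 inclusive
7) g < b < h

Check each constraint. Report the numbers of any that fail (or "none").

Constraints 3, 5, 7 are violated.

1) b + h + a = 10 + 0 + 8 = 18 — OK.
2) f - a = -1 - 8 = -9 — OK.
3) f = -1 is outside [-8, -2] — violated.
4) values -6 <= -1 <= 0 — OK.
5) a^2 + g^2 = 8^2 + (-6)^2 = 64 + 36 = 100, not 101 — violated.
6) b = 10 lies in [8, 13] — OK.
7) values -6, 10, 0; b = 10 is not < h = 0 — violated.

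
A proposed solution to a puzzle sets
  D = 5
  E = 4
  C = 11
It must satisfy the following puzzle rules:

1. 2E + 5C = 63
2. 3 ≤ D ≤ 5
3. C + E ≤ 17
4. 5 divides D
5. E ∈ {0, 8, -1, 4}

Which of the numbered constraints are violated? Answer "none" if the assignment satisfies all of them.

1. 2E + 5C = 2(4) + 5(11) = 63 — holds.
2. D = 5 lies in [3, 5] — holds.
3. C + E = 11 + 4 = 15; 15 ≤ 17 — holds.
4. 5 / 5 = 1, so 5 divides 5 — holds.
5. E = 4 is in {0, 8, -1, 4} — holds.

None — every constraint holds.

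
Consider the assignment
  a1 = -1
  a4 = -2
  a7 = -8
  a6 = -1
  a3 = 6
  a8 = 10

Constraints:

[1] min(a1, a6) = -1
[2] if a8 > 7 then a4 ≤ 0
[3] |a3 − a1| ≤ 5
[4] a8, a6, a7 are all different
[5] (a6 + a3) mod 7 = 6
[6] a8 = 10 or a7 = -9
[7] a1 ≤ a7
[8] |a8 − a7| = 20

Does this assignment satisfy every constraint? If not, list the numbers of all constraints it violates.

Constraints 3, 5, 7, and 8 do not hold.

[1] min(-1, -1) = -1 — OK.
[2] a8 = 10 > 7, so we need a4 ≤ 0; a4 = -2 ≤ 0 — OK.
[3] |6 − (-1)| = 7; 7 > 5, exceeds bound 5 — violated.
[4] values 10, -1, -8 are pairwise distinct — OK.
[5] a6 + a3 = 5; 5 mod 7 = 5, not 6 — violated.
[6] a8 = 10 = 10 (first disjunct) — OK.
[7] a1 = -1, a7 = -8; -1 > -8 (want ≤) — violated.
[8] |10 − (-8)| = 18, not 20 — violated.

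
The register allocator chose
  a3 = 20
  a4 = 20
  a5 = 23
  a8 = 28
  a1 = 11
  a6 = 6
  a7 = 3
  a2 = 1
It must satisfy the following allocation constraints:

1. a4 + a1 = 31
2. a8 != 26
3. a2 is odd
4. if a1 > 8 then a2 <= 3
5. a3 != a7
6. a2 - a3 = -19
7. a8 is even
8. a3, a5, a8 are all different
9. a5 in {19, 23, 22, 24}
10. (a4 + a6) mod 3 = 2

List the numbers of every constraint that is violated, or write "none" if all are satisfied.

1. a4 + a1 = 20 + 11 = 31  true
2. a8 = 28, and 28 ≠ 26  true
3. a2 = 1 is odd  true
4. a1 = 11 > 8, so we need a2 ≤ 3; a2 = 1 ≤ 3  true
5. a3 = 20, a7 = 3; distinct  true
6. a2 - a3 = 1 - 20 = -19  true
7. a8 = 28 is even  true
8. values 20, 23, 28 are pairwise distinct  true
9. a5 = 23 is in {19, 23, 22, 24}  true
10. a4 + a6 = 26; 26 mod 3 = 2  true

All constraints are satisfied.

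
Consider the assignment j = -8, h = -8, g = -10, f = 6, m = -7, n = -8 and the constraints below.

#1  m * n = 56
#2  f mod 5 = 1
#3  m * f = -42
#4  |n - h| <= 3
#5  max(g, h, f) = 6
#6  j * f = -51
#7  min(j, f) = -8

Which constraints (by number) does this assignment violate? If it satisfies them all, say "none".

#1 m * n = -7 * (-8) = 56 — satisfied.
#2 6 mod 5 = 1 — satisfied.
#3 m * f = -7 * 6 = -42 — satisfied.
#4 |-8 - (-8)| = 0; 0 ≤ 3 — satisfied.
#5 max(-10, -8, 6) = 6 — satisfied.
#6 j * f = -8 * 6 = -48, not -51 — violated.
#7 min(-8, 6) = -8 — satisfied.

No — constraint 6 is not satisfied.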